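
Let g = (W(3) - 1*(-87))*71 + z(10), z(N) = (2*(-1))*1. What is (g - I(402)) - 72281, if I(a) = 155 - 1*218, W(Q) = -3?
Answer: -66256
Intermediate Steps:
I(a) = -63 (I(a) = 155 - 218 = -63)
z(N) = -2 (z(N) = -2*1 = -2)
g = 5962 (g = (-3 - 1*(-87))*71 - 2 = (-3 + 87)*71 - 2 = 84*71 - 2 = 5964 - 2 = 5962)
(g - I(402)) - 72281 = (5962 - 1*(-63)) - 72281 = (5962 + 63) - 72281 = 6025 - 72281 = -66256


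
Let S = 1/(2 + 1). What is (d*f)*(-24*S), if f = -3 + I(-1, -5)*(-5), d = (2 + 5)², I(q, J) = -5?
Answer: -8624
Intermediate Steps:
S = ⅓ (S = 1/3 = ⅓ ≈ 0.33333)
d = 49 (d = 7² = 49)
f = 22 (f = -3 - 5*(-5) = -3 + 25 = 22)
(d*f)*(-24*S) = (49*22)*(-24*⅓) = 1078*(-8) = -8624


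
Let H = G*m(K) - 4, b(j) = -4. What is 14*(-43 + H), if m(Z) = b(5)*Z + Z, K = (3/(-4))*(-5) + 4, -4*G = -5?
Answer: -8519/8 ≈ -1064.9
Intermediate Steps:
G = 5/4 (G = -¼*(-5) = 5/4 ≈ 1.2500)
K = 31/4 (K = (3*(-¼))*(-5) + 4 = -¾*(-5) + 4 = 15/4 + 4 = 31/4 ≈ 7.7500)
m(Z) = -3*Z (m(Z) = -4*Z + Z = -3*Z)
H = -529/16 (H = 5*(-3*31/4)/4 - 4 = (5/4)*(-93/4) - 4 = -465/16 - 4 = -529/16 ≈ -33.063)
14*(-43 + H) = 14*(-43 - 529/16) = 14*(-1217/16) = -8519/8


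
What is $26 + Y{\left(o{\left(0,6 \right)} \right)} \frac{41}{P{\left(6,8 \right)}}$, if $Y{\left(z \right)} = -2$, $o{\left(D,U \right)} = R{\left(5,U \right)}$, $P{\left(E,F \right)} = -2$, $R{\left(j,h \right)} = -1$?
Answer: $67$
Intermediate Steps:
$o{\left(D,U \right)} = -1$
$26 + Y{\left(o{\left(0,6 \right)} \right)} \frac{41}{P{\left(6,8 \right)}} = 26 - 2 \frac{41}{-2} = 26 - 2 \cdot 41 \left(- \frac{1}{2}\right) = 26 - -41 = 26 + 41 = 67$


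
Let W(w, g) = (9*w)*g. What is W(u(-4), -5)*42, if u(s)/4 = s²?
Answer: -120960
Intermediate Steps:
u(s) = 4*s²
W(w, g) = 9*g*w
W(u(-4), -5)*42 = (9*(-5)*(4*(-4)²))*42 = (9*(-5)*(4*16))*42 = (9*(-5)*64)*42 = -2880*42 = -120960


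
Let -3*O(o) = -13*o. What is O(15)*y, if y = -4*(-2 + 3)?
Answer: -260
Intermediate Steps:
O(o) = 13*o/3 (O(o) = -(-13)*o/3 = 13*o/3)
y = -4 (y = -4*1 = -4)
O(15)*y = ((13/3)*15)*(-4) = 65*(-4) = -260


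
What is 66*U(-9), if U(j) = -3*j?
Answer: 1782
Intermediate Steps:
66*U(-9) = 66*(-3*(-9)) = 66*27 = 1782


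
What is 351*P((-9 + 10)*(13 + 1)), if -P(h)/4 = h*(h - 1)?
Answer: -255528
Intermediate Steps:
P(h) = -4*h*(-1 + h) (P(h) = -4*h*(h - 1) = -4*h*(-1 + h))
351*P((-9 + 10)*(13 + 1)) = 351*(4*((-9 + 10)*(13 + 1))*(1 - (-9 + 10)*(13 + 1))) = 351*(4*(1*14)*(1 - 14)) = 351*(4*14*(1 - 1*14)) = 351*(4*14*(1 - 14)) = 351*(4*14*(-13)) = 351*(-728) = -255528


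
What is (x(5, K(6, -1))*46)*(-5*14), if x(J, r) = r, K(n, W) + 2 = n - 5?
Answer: 3220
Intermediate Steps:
K(n, W) = -7 + n (K(n, W) = -2 + (n - 5) = -2 + (-5 + n) = -7 + n)
(x(5, K(6, -1))*46)*(-5*14) = ((-7 + 6)*46)*(-5*14) = -1*46*(-70) = -46*(-70) = 3220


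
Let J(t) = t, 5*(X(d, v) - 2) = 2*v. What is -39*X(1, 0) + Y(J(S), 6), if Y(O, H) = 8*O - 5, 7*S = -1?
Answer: -589/7 ≈ -84.143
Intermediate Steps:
S = -1/7 (S = (1/7)*(-1) = -1/7 ≈ -0.14286)
X(d, v) = 2 + 2*v/5 (X(d, v) = 2 + (2*v)/5 = 2 + 2*v/5)
Y(O, H) = -5 + 8*O
-39*X(1, 0) + Y(J(S), 6) = -39*(2 + (2/5)*0) + (-5 + 8*(-1/7)) = -39*(2 + 0) + (-5 - 8/7) = -39*2 - 43/7 = -78 - 43/7 = -589/7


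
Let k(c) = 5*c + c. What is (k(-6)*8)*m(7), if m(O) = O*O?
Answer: -14112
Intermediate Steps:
m(O) = O²
k(c) = 6*c
(k(-6)*8)*m(7) = ((6*(-6))*8)*7² = -36*8*49 = -288*49 = -14112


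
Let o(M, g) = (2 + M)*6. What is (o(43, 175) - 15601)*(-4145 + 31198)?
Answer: -414749543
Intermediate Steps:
o(M, g) = 12 + 6*M
(o(43, 175) - 15601)*(-4145 + 31198) = ((12 + 6*43) - 15601)*(-4145 + 31198) = ((12 + 258) - 15601)*27053 = (270 - 15601)*27053 = -15331*27053 = -414749543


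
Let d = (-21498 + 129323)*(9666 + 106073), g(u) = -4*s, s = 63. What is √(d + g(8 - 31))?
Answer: √12479557423 ≈ 1.1171e+5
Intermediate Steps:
g(u) = -252 (g(u) = -4*63 = -252)
d = 12479557675 (d = 107825*115739 = 12479557675)
√(d + g(8 - 31)) = √(12479557675 - 252) = √12479557423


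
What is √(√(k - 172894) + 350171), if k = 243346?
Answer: √(350171 + 6*√1957) ≈ 591.98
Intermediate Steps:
√(√(k - 172894) + 350171) = √(√(243346 - 172894) + 350171) = √(√70452 + 350171) = √(6*√1957 + 350171) = √(350171 + 6*√1957)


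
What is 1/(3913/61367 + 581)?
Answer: 61367/35658140 ≈ 0.0017210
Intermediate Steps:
1/(3913/61367 + 581) = 1/(35658140/61367) = 61367/35658140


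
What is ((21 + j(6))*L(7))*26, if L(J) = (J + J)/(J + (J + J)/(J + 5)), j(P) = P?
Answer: 8424/7 ≈ 1203.4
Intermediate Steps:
L(J) = 2*J/(J + 2*J/(5 + J)) (L(J) = (2*J)/(J + (2*J)/(5 + J)) = (2*J)/(J + 2*J/(5 + J)) = 2*J/(J + 2*J/(5 + J)))
((21 + j(6))*L(7))*26 = ((21 + 6)*(2*(5 + 7)/(7 + 7)))*26 = (27*(2*12/14))*26 = (27*(2*(1/14)*12))*26 = (27*(12/7))*26 = (324/7)*26 = 8424/7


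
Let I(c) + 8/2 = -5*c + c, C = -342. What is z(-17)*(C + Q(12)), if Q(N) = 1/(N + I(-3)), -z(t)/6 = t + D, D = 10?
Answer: -143619/10 ≈ -14362.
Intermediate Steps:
I(c) = -4 - 4*c (I(c) = -4 + (-5*c + c) = -4 - 4*c)
z(t) = -60 - 6*t (z(t) = -6*(t + 10) = -6*(10 + t) = -60 - 6*t)
Q(N) = 1/(8 + N) (Q(N) = 1/(N + (-4 - 4*(-3))) = 1/(N + (-4 + 12)) = 1/(N + 8) = 1/(8 + N))
z(-17)*(C + Q(12)) = (-60 - 6*(-17))*(-342 + 1/(8 + 12)) = (-60 + 102)*(-342 + 1/20) = 42*(-342 + 1/20) = 42*(-6839/20) = -143619/10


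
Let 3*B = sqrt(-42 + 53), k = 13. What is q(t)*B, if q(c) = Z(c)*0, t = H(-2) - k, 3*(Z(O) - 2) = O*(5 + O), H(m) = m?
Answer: 0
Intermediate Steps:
B = sqrt(11)/3 (B = sqrt(-42 + 53)/3 = sqrt(11)/3 ≈ 1.1055)
Z(O) = 2 + O*(5 + O)/3 (Z(O) = 2 + (O*(5 + O))/3 = 2 + O*(5 + O)/3)
t = -15 (t = -2 - 1*13 = -2 - 13 = -15)
q(c) = 0 (q(c) = (2 + c**2/3 + 5*c/3)*0 = 0)
q(t)*B = 0*(sqrt(11)/3) = 0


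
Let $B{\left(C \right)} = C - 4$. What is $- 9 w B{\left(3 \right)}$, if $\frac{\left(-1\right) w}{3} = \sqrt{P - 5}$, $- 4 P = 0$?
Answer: $- 27 i \sqrt{5} \approx - 60.374 i$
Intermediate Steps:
$P = 0$ ($P = \left(- \frac{1}{4}\right) 0 = 0$)
$w = - 3 i \sqrt{5}$ ($w = - 3 \sqrt{0 - 5} = - 3 \sqrt{-5} = - 3 i \sqrt{5} \approx - 6.7082 i$)
$B{\left(C \right)} = -4 + C$
$- 9 w B{\left(3 \right)} = - 9 \left(- 3 i \sqrt{5}\right) \left(-4 + 3\right) = 27 i \sqrt{5} \left(-1\right) = - 27 i \sqrt{5}$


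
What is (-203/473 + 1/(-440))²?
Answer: 66634569/357966400 ≈ 0.18615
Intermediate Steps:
(-203/473 + 1/(-440))² = (-203*1/473 - 1/440)² = (-203/473 - 1/440)² = (-8163/18920)² = 66634569/357966400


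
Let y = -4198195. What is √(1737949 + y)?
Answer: I*√2460246 ≈ 1568.5*I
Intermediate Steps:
√(1737949 + y) = √(1737949 - 4198195) = √(-2460246) = I*√2460246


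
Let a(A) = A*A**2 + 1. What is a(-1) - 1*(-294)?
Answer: 294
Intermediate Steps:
a(A) = 1 + A**3 (a(A) = A**3 + 1 = 1 + A**3)
a(-1) - 1*(-294) = (1 + (-1)**3) - 1*(-294) = (1 - 1) + 294 = 0 + 294 = 294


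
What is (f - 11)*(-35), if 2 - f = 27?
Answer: 1260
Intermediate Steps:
f = -25 (f = 2 - 1*27 = 2 - 27 = -25)
(f - 11)*(-35) = (-25 - 11)*(-35) = -36*(-35) = 1260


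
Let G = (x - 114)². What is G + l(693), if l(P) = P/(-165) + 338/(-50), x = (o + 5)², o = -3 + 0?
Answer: 302226/25 ≈ 12089.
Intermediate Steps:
o = -3
x = 4 (x = (-3 + 5)² = 2² = 4)
l(P) = -169/25 - P/165 (l(P) = P*(-1/165) + 338*(-1/50) = -P/165 - 169/25 = -169/25 - P/165)
G = 12100 (G = (4 - 114)² = (-110)² = 12100)
G + l(693) = 12100 + (-169/25 - 1/165*693) = 12100 + (-169/25 - 21/5) = 12100 - 274/25 = 302226/25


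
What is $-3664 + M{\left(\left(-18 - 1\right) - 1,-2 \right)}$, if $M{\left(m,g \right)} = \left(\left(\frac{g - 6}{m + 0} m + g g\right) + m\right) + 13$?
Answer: $-3675$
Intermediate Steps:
$M{\left(m,g \right)} = 7 + g + m + g^{2}$ ($M{\left(m,g \right)} = \left(\left(\frac{-6 + g}{m} m + g^{2}\right) + m\right) + 13 = \left(\left(\left(-6 + g\right) + g^{2}\right) + m\right) + 13 = \left(\left(-6 + g + g^{2}\right) + m\right) + 13 = \left(-6 + g + m + g^{2}\right) + 13 = 7 + g + m + g^{2}$)
$-3664 + M{\left(\left(-18 - 1\right) - 1,-2 \right)} = -3664 + \left(7 - 2 - 20 + \left(-2\right)^{2}\right) = -3664 + \left(7 - 2 - 20 + 4\right) = -3664 - 11 = -3675$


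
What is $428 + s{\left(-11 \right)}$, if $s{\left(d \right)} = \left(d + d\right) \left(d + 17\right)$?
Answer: $296$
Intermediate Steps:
$s{\left(d \right)} = 2 d \left(17 + d\right)$
$428 + s{\left(-11 \right)} = 428 + 2 \left(-11\right) \left(17 - 11\right) = 428 + 2 \left(-11\right) 6 = 428 - 132 = 296$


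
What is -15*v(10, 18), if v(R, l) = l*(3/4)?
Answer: -405/2 ≈ -202.50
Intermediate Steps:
v(R, l) = 3*l/4 (v(R, l) = l*(3*(¼)) = l*(¾) = 3*l/4)
-15*v(10, 18) = -45*18/4 = -15*27/2 = -405/2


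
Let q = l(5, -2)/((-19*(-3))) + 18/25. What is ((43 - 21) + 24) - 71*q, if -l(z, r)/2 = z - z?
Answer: -128/25 ≈ -5.1200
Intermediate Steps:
l(z, r) = 0 (l(z, r) = -2*(z - z) = -2*0 = 0)
q = 18/25 (q = 0/((-19*(-3))) + 18/25 = 0/57 + 18*(1/25) = 0*(1/57) + 18/25 = 0 + 18/25 = 18/25 ≈ 0.72000)
((43 - 21) + 24) - 71*q = ((43 - 21) + 24) - 71*18/25 = (22 + 24) - 1278/25 = 46 - 1278/25 = -128/25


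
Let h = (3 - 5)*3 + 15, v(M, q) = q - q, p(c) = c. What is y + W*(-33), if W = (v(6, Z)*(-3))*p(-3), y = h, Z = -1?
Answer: 9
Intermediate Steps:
v(M, q) = 0
h = 9 (h = -2*3 + 15 = -6 + 15 = 9)
y = 9
W = 0 (W = (0*(-3))*(-3) = 0*(-3) = 0)
y + W*(-33) = 9 + 0*(-33) = 9 + 0 = 9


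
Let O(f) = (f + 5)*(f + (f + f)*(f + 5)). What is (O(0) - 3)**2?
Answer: 9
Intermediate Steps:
O(f) = (5 + f)*(f + 2*f*(5 + f)) (O(f) = (5 + f)*(f + (2*f)*(5 + f)) = (5 + f)*(f + 2*f*(5 + f)))
(O(0) - 3)**2 = (0*(55 + 2*0**2 + 21*0) - 3)**2 = (0*(55 + 2*0 + 0) - 3)**2 = (0*(55 + 0 + 0) - 3)**2 = (0*55 - 3)**2 = (0 - 3)**2 = (-3)**2 = 9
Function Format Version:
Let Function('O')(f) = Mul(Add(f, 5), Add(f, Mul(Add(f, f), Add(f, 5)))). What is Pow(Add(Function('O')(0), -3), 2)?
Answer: 9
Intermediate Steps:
Function('O')(f) = Mul(Add(5, f), Add(f, Mul(2, f, Add(5, f)))) (Function('O')(f) = Mul(Add(5, f), Add(f, Mul(Mul(2, f), Add(5, f)))) = Mul(Add(5, f), Add(f, Mul(2, f, Add(5, f)))))
Pow(Add(Function('O')(0), -3), 2) = Pow(Add(Mul(0, Add(55, Mul(2, Pow(0, 2)), Mul(21, 0))), -3), 2) = Pow(Add(Mul(0, Add(55, Mul(2, 0), 0)), -3), 2) = Pow(Add(Mul(0, Add(55, 0, 0)), -3), 2) = Pow(Add(Mul(0, 55), -3), 2) = Pow(Add(0, -3), 2) = Pow(-3, 2) = 9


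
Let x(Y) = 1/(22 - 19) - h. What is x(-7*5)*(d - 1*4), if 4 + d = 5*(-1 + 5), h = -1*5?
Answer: 64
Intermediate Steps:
h = -5
d = 16 (d = -4 + 5*(-1 + 5) = -4 + 5*4 = -4 + 20 = 16)
x(Y) = 16/3 (x(Y) = 1/(22 - 19) - 1*(-5) = 1/3 + 5 = ⅓ + 5 = 16/3)
x(-7*5)*(d - 1*4) = 16*(16 - 1*4)/3 = 16*(16 - 4)/3 = (16/3)*12 = 64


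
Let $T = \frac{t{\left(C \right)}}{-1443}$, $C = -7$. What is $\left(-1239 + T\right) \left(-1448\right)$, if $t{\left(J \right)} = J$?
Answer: $\frac{2588835760}{1443} \approx 1.7941 \cdot 10^{6}$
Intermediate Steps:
$T = \frac{7}{1443}$ ($T = - \frac{7}{-1443} = \left(-7\right) \left(- \frac{1}{1443}\right) = \frac{7}{1443} \approx 0.004851$)
$\left(-1239 + T\right) \left(-1448\right) = \left(-1239 + \frac{7}{1443}\right) \left(-1448\right) = \left(- \frac{1787870}{1443}\right) \left(-1448\right) = \frac{2588835760}{1443}$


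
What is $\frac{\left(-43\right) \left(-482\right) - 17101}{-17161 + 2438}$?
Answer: $- \frac{3625}{14723} \approx -0.24621$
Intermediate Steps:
$\frac{\left(-43\right) \left(-482\right) - 17101}{-17161 + 2438} = \frac{20726 - 17101}{-14723} = 3625 \left(- \frac{1}{14723}\right) = - \frac{3625}{14723}$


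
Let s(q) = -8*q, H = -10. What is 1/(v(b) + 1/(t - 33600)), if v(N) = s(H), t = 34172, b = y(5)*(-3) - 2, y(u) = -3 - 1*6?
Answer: 572/45761 ≈ 0.012500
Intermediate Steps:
y(u) = -9 (y(u) = -3 - 6 = -9)
b = 25 (b = -9*(-3) - 2 = 27 - 2 = 25)
v(N) = 80 (v(N) = -8*(-10) = 80)
1/(v(b) + 1/(t - 33600)) = 1/(80 + 1/(34172 - 33600)) = 1/(80 + 1/572) = 1/(45761/572) = 572/45761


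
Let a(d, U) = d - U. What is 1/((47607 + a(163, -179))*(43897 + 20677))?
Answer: 1/3096258726 ≈ 3.2297e-10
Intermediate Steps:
1/((47607 + a(163, -179))*(43897 + 20677)) = 1/((47607 + (163 - 1*(-179)))*(43897 + 20677)) = 1/((47607 + (163 + 179))*64574) = 1/((47607 + 342)*64574) = 1/(47949*64574) = 1/3096258726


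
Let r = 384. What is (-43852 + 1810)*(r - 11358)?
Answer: 461368908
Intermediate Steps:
(-43852 + 1810)*(r - 11358) = (-43852 + 1810)*(384 - 11358) = -42042*(-10974) = 461368908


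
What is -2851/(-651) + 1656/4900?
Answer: 537427/113925 ≈ 4.7174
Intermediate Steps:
-2851/(-651) + 1656/4900 = -2851*(-1/651) + 1656*(1/4900) = 2851/651 + 414/1225 = 537427/113925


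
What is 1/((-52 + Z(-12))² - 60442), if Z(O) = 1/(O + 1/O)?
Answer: -21025/1213760346 ≈ -1.7322e-5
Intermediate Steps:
1/((-52 + Z(-12))² - 60442) = 1/((-52 - 12/(1 + (-12)²))² - 60442) = 1/((-52 - 12/(1 + 144))² - 60442) = 1/((-52 - 12/145)² - 60442) = 1/((-7552/145)² - 60442) = 1/(57032704/21025 - 60442) = 1/(-1213760346/21025) = -21025/1213760346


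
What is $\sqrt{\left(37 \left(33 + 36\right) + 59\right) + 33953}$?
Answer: $\sqrt{36565} \approx 191.22$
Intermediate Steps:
$\sqrt{\left(37 \left(33 + 36\right) + 59\right) + 33953} = \sqrt{\left(37 \cdot 69 + 59\right) + 33953} = \sqrt{\left(2553 + 59\right) + 33953} = \sqrt{2612 + 33953} = \sqrt{36565}$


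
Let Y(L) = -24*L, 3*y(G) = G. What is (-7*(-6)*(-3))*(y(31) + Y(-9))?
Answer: -28518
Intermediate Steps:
y(G) = G/3
(-7*(-6)*(-3))*(y(31) + Y(-9)) = (-7*(-6)*(-3))*((⅓)*31 - 24*(-9)) = (42*(-3))*(31/3 + 216) = -126*679/3 = -28518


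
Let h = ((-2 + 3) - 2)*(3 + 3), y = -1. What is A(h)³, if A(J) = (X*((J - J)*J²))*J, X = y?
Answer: 0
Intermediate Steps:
X = -1
h = -6 (h = (1 - 2)*6 = -1*6 = -6)
A(J) = 0 (A(J) = (-(J - J)*J²)*J = (-0*J²)*J = (-1*0)*J = 0*J = 0)
A(h)³ = 0³ = 0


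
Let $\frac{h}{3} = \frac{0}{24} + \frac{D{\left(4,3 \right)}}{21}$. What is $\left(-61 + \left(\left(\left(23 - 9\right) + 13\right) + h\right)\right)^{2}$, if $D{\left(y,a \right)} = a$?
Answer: $\frac{55225}{49} \approx 1127.0$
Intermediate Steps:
$h = \frac{3}{7}$ ($h = 3 \left(\frac{0}{24} + \frac{3}{21}\right) = 3 \left(0 \cdot \frac{1}{24} + 3 \cdot \frac{1}{21}\right) = 3 \left(0 + \frac{1}{7}\right) = 3 \cdot \frac{1}{7} = \frac{3}{7} \approx 0.42857$)
$\left(-61 + \left(\left(\left(23 - 9\right) + 13\right) + h\right)\right)^{2} = \left(-61 + \left(\left(\left(23 - 9\right) + 13\right) + \frac{3}{7}\right)\right)^{2} = \left(-61 + \left(\left(14 + 13\right) + \frac{3}{7}\right)\right)^{2} = \left(-61 + \left(27 + \frac{3}{7}\right)\right)^{2} = \left(-61 + \frac{192}{7}\right)^{2} = \left(- \frac{235}{7}\right)^{2} = \frac{55225}{49}$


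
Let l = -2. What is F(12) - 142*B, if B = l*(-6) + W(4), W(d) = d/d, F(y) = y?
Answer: -1834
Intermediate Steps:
W(d) = 1
B = 13 (B = -2*(-6) + 1 = 12 + 1 = 13)
F(12) - 142*B = 12 - 142*13 = 12 - 1846 = -1834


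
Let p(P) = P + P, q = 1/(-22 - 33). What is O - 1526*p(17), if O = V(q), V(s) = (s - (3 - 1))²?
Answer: -156936779/3025 ≈ -51880.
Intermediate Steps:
q = -1/55 (q = 1/(-55) = -1/55 ≈ -0.018182)
V(s) = (-2 + s)² (V(s) = (s - 1*2)² = (s - 2)² = (-2 + s)²)
O = 12321/3025 (O = (-2 - 1/55)² = (-111/55)² = 12321/3025 ≈ 4.0731)
p(P) = 2*P
O - 1526*p(17) = 12321/3025 - 3052*17 = 12321/3025 - 1526*34 = 12321/3025 - 51884 = -156936779/3025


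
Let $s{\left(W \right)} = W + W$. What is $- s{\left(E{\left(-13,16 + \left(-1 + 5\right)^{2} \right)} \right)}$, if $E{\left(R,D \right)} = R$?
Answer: $26$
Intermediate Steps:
$s{\left(W \right)} = 2 W$
$- s{\left(E{\left(-13,16 + \left(-1 + 5\right)^{2} \right)} \right)} = - 2 \left(-13\right) = \left(-1\right) \left(-26\right) = 26$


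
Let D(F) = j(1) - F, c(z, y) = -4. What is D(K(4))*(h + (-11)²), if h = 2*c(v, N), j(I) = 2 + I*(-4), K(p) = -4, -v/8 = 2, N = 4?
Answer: 226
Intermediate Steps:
v = -16 (v = -8*2 = -16)
j(I) = 2 - 4*I
h = -8 (h = 2*(-4) = -8)
D(F) = -2 - F (D(F) = (2 - 4*1) - F = (2 - 4) - F = -2 - F)
D(K(4))*(h + (-11)²) = (-2 - 1*(-4))*(-8 + (-11)²) = (-2 + 4)*(-8 + 121) = 2*113 = 226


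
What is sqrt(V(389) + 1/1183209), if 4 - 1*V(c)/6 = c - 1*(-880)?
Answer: I*sqrt(10625875049815581)/1183209 ≈ 87.121*I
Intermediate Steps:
V(c) = -5256 - 6*c (V(c) = 24 - 6*(c - 1*(-880)) = 24 - 6*(c + 880) = 24 - 6*(880 + c) = 24 + (-5280 - 6*c) = -5256 - 6*c)
sqrt(V(389) + 1/1183209) = sqrt((-5256 - 6*389) + 1/1183209) = sqrt((-5256 - 2334) + 1/1183209) = sqrt(-7590 + 1/1183209) = sqrt(-8980556309/1183209) = I*sqrt(10625875049815581)/1183209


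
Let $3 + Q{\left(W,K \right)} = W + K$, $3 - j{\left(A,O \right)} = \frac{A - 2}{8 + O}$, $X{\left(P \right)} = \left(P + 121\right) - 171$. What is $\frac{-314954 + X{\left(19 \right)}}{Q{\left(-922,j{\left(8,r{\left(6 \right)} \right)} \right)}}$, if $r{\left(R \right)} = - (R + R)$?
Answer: $\frac{629970}{1841} \approx 342.19$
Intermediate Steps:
$X{\left(P \right)} = -50 + P$ ($X{\left(P \right)} = \left(121 + P\right) - 171 = -50 + P$)
$r{\left(R \right)} = - 2 R$
$j{\left(A,O \right)} = 3 - \frac{-2 + A}{8 + O}$ ($j{\left(A,O \right)} = 3 - \frac{A - 2}{8 + O} = 3 - \frac{-2 + A}{8 + O}$)
$Q{\left(W,K \right)} = -3 + K + W$ ($Q{\left(W,K \right)} = -3 + \left(W + K\right) = -3 + \left(K + W\right) = -3 + K + W$)
$\frac{-314954 + X{\left(19 \right)}}{Q{\left(-922,j{\left(8,r{\left(6 \right)} \right)} \right)}} = \frac{-314954 + \left(-50 + 19\right)}{-3 + \frac{26 - 8 + 3 \left(\left(-2\right) 6\right)}{8 - 12} - 922} = \frac{-314954 - 31}{-3 + \frac{26 - 8 + 3 \left(-12\right)}{8 - 12} - 922} = - \frac{314985}{-3 + \frac{26 - 8 - 36}{-4} - 922} = - \frac{314985}{-3 - - \frac{9}{2} - 922} = - \frac{314985}{-3 + \frac{9}{2} - 922} = - \frac{314985}{- \frac{1841}{2}} = \left(-314985\right) \left(- \frac{2}{1841}\right) = \frac{629970}{1841}$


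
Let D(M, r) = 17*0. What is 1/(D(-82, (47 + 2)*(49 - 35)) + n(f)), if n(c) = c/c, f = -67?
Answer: 1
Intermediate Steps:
D(M, r) = 0
n(c) = 1
1/(D(-82, (47 + 2)*(49 - 35)) + n(f)) = 1/(0 + 1) = 1/1 = 1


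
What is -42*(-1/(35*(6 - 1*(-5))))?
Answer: 6/55 ≈ 0.10909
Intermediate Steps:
-42*(-1/(35*(6 - 1*(-5)))) = -42*(-1/(35*(6 + 5))) = -42/((11*(-7))*5) = -42/((-77*5)) = -42/(-385) = -42*(-1/385) = 6/55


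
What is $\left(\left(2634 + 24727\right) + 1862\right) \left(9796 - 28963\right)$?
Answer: $-560117241$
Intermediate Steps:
$\left(\left(2634 + 24727\right) + 1862\right) \left(9796 - 28963\right) = \left(27361 + 1862\right) \left(-19167\right) = 29223 \left(-19167\right) = -560117241$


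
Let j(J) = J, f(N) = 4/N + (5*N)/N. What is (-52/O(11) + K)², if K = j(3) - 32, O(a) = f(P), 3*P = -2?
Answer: 529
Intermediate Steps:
P = -⅔ (P = (⅓)*(-2) = -⅔ ≈ -0.66667)
f(N) = 5 + 4/N (f(N) = 4/N + 5 = 5 + 4/N)
O(a) = -1 (O(a) = 5 + 4/(-⅔) = 5 + 4*(-3/2) = 5 - 6 = -1)
K = -29 (K = 3 - 32 = -29)
(-52/O(11) + K)² = (-52/(-1) - 29)² = (-52*(-1) - 29)² = (52 - 29)² = 23² = 529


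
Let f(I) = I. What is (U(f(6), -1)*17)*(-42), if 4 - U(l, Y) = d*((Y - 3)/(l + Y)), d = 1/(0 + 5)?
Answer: -74256/25 ≈ -2970.2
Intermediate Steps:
d = ⅕ (d = 1/5 = ⅕ ≈ 0.20000)
U(l, Y) = 4 - (-3 + Y)/(5*(Y + l)) (U(l, Y) = 4 - (Y - 3)/(l + Y)/5 = 4 - (-3 + Y)/(Y + l)/5 = 4 - (-3 + Y)/(5*(Y + l)))
(U(f(6), -1)*17)*(-42) = (((3 + 19*(-1) + 20*6)/(5*(-1 + 6)))*17)*(-42) = (((⅕)*(3 - 19 + 120)/5)*17)*(-42) = (((⅕)*(⅕)*104)*17)*(-42) = ((104/25)*17)*(-42) = (1768/25)*(-42) = -74256/25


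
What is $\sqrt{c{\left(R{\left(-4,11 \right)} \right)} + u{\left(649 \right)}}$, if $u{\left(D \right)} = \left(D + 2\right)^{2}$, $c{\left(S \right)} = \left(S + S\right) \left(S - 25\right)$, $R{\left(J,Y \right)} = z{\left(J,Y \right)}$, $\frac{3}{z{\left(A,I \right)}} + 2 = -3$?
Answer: $\frac{13 \sqrt{62697}}{5} \approx 651.02$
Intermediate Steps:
$z{\left(A,I \right)} = - \frac{3}{5}$ ($z{\left(A,I \right)} = \frac{3}{-2 - 3} = \frac{3}{-5} = 3 \left(- \frac{1}{5}\right) = - \frac{3}{5}$)
$R{\left(J,Y \right)} = - \frac{3}{5}$
$c{\left(S \right)} = 2 S \left(-25 + S\right)$
$u{\left(D \right)} = \left(2 + D\right)^{2}$
$\sqrt{c{\left(R{\left(-4,11 \right)} \right)} + u{\left(649 \right)}} = \sqrt{2 \left(- \frac{3}{5}\right) \left(-25 - \frac{3}{5}\right) + \left(2 + 649\right)^{2}} = \sqrt{2 \left(- \frac{3}{5}\right) \left(- \frac{128}{5}\right) + 651^{2}} = \sqrt{\frac{768}{25} + 423801} = \sqrt{\frac{10595793}{25}} = \frac{13 \sqrt{62697}}{5}$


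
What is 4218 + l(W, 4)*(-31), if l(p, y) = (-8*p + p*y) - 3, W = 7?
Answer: 5179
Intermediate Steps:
l(p, y) = -3 - 8*p + p*y
4218 + l(W, 4)*(-31) = 4218 + (-3 - 8*7 + 7*4)*(-31) = 4218 + (-3 - 56 + 28)*(-31) = 4218 - 31*(-31) = 4218 + 961 = 5179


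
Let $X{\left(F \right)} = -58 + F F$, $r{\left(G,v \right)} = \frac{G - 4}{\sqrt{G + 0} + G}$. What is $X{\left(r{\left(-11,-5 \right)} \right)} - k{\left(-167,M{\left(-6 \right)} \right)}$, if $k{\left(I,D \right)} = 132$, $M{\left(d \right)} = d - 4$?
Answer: $-190 + \frac{225}{\left(11 - i \sqrt{11}\right)^{2}} \approx -188.58 + 0.94222 i$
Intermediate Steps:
$M{\left(d \right)} = -4 + d$ ($M{\left(d \right)} = d - 4 = -4 + d$)
$r{\left(G,v \right)} = \frac{-4 + G}{G + \sqrt{G}}$ ($r{\left(G,v \right)} = \frac{-4 + G}{\sqrt{G} + G} = \frac{-4 + G}{G + \sqrt{G}}$)
$X{\left(F \right)} = -58 + F^{2}$
$X{\left(r{\left(-11,-5 \right)} \right)} - k{\left(-167,M{\left(-6 \right)} \right)} = \left(-58 + \left(\frac{-4 - 11}{-11 + \sqrt{-11}}\right)^{2}\right) - 132 = \left(-58 + \left(\frac{1}{-11 + i \sqrt{11}} \left(-15\right)\right)^{2}\right) - 132 = \left(-58 + \left(- \frac{15}{-11 + i \sqrt{11}}\right)^{2}\right) - 132 = \left(-58 + \frac{225}{\left(-11 + i \sqrt{11}\right)^{2}}\right) - 132 = -190 + \frac{225}{\left(-11 + i \sqrt{11}\right)^{2}}$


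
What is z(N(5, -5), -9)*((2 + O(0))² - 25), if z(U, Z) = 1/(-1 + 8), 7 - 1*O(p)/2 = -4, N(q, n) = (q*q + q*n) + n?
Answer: 551/7 ≈ 78.714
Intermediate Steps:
N(q, n) = n + q² + n*q (N(q, n) = (q² + n*q) + n = n + q² + n*q)
O(p) = 22 (O(p) = 14 - 2*(-4) = 14 + 8 = 22)
z(U, Z) = ⅐ (z(U, Z) = 1/7 = ⅐)
z(N(5, -5), -9)*((2 + O(0))² - 25) = ((2 + 22)² - 25)/7 = (24² - 25)/7 = (576 - 25)/7 = (⅐)*551 = 551/7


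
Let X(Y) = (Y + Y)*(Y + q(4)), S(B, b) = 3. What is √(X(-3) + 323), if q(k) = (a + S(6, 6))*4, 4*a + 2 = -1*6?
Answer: √317 ≈ 17.805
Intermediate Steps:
a = -2 (a = -½ + (-1*6)/4 = -½ + (¼)*(-6) = -½ - 3/2 = -2)
q(k) = 4 (q(k) = (-2 + 3)*4 = 1*4 = 4)
X(Y) = 2*Y*(4 + Y) (X(Y) = (Y + Y)*(Y + 4) = (2*Y)*(4 + Y) = 2*Y*(4 + Y))
√(X(-3) + 323) = √(2*(-3)*(4 - 3) + 323) = √(2*(-3)*1 + 323) = √(-6 + 323) = √317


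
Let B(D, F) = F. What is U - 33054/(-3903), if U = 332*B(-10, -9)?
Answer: -3876370/1301 ≈ -2979.5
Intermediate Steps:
U = -2988 (U = 332*(-9) = -2988)
U - 33054/(-3903) = -2988 - 33054/(-3903) = -2988 - 33054*(-1)/3903 = -2988 - 1*(-11018/1301) = -2988 + 11018/1301 = -3876370/1301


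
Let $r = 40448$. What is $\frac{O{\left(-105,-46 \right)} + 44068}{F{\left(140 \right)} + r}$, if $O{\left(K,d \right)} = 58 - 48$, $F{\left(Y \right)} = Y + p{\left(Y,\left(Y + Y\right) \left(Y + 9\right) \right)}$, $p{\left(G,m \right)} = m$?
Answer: $\frac{22039}{41154} \approx 0.53553$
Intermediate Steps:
$F{\left(Y \right)} = Y + 2 Y \left(9 + Y\right)$ ($F{\left(Y \right)} = Y + \left(Y + Y\right) \left(Y + 9\right) = Y + 2 Y \left(9 + Y\right)$)
$O{\left(K,d \right)} = 10$ ($O{\left(K,d \right)} = 58 - 48 = 10$)
$\frac{O{\left(-105,-46 \right)} + 44068}{F{\left(140 \right)} + r} = \frac{10 + 44068}{140 \left(19 + 2 \cdot 140\right) + 40448} = \frac{44078}{140 \left(19 + 280\right) + 40448} = \frac{44078}{140 \cdot 299 + 40448} = \frac{44078}{41860 + 40448} = \frac{44078}{82308} = 44078 \cdot \frac{1}{82308} = \frac{22039}{41154}$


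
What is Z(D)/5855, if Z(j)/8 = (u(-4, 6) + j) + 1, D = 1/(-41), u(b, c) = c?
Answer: 2288/240055 ≈ 0.0095312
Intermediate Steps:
D = -1/41 ≈ -0.024390
Z(j) = 56 + 8*j (Z(j) = 8*((6 + j) + 1) = 8*(7 + j) = 56 + 8*j)
Z(D)/5855 = (56 + 8*(-1/41))/5855 = (56 - 8/41)*(1/5855) = (2288/41)*(1/5855) = 2288/240055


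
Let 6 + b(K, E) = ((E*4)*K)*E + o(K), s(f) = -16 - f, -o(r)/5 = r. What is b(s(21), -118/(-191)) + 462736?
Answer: 16885541363/36481 ≈ 4.6286e+5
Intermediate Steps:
o(r) = -5*r
b(K, E) = -6 - 5*K + 4*K*E² (b(K, E) = -6 + (((E*4)*K)*E - 5*K) = -6 + (((4*E)*K)*E - 5*K) = -6 + ((4*E*K)*E - 5*K) = -6 + (4*K*E² - 5*K) = -6 + (-5*K + 4*K*E²) = -6 - 5*K + 4*K*E²)
b(s(21), -118/(-191)) + 462736 = (-6 - 5*(-16 - 1*21) + 4*(-16 - 1*21)*(-118/(-191))²) + 462736 = (-6 - 5*(-16 - 21) + 4*(-16 - 21)*(-118*(-1)/191)²) + 462736 = (-6 - 5*(-37) + 4*(-37)*(-1*(-118/191))²) + 462736 = (-6 + 185 + 4*(-37)*(118/191)²) + 462736 = (-6 + 185 + 4*(-37)*(13924/36481)) + 462736 = (-6 + 185 - 2060752/36481) + 462736 = 4469347/36481 + 462736 = 16885541363/36481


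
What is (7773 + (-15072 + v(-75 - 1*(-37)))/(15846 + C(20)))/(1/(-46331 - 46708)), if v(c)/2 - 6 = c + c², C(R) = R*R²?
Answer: -8622050197845/11923 ≈ -7.2314e+8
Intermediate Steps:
C(R) = R³
v(c) = 12 + 2*c + 2*c² (v(c) = 12 + 2*(c + c²) = 12 + (2*c + 2*c²) = 12 + 2*c + 2*c²)
(7773 + (-15072 + v(-75 - 1*(-37)))/(15846 + C(20)))/(1/(-46331 - 46708)) = (7773 + (-15072 + (12 + 2*(-75 - 1*(-37)) + 2*(-75 - 1*(-37))²))/(15846 + 20³))/(1/(-46331 - 46708)) = (7773 + (-15072 + (12 + 2*(-75 + 37) + 2*(-75 + 37)²))/(15846 + 8000))/(1/(-93039)) = (7773 + (-15072 + (12 + 2*(-38) + 2*(-38)²))/23846)/(-1/93039) = (7773 + (-15072 + (12 - 76 + 2*1444))*(1/23846))*(-93039) = (7773 + (-15072 + (12 - 76 + 2888))*(1/23846))*(-93039) = (7773 + (-15072 + 2824)*(1/23846))*(-93039) = (7773 - 12248*1/23846)*(-93039) = (7773 - 6124/11923)*(-93039) = (92671355/11923)*(-93039) = -8622050197845/11923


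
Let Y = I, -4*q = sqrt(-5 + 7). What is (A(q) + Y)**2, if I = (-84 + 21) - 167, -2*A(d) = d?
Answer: (1840 - sqrt(2))**2/64 ≈ 52819.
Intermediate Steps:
q = -sqrt(2)/4 (q = -sqrt(-5 + 7)/4 = -sqrt(2)/4 ≈ -0.35355)
A(d) = -d/2
I = -230 (I = -63 - 167 = -230)
Y = -230
(A(q) + Y)**2 = (-(-1)*sqrt(2)/8 - 230)**2 = (sqrt(2)/8 - 230)**2 = (-230 + sqrt(2)/8)**2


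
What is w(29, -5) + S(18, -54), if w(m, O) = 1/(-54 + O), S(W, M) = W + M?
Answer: -2125/59 ≈ -36.017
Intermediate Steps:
S(W, M) = M + W
w(29, -5) + S(18, -54) = 1/(-54 - 5) + (-54 + 18) = 1/(-59) - 36 = -1/59 - 36 = -2125/59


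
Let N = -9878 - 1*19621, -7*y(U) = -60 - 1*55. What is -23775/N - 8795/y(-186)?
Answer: -120891454/226159 ≈ -534.54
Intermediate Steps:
y(U) = 115/7 (y(U) = -(-60 - 1*55)/7 = -(-60 - 55)/7 = -1/7*(-115) = 115/7)
N = -29499 (N = -9878 - 19621 = -29499)
-23775/N - 8795/y(-186) = -23775/(-29499) - 8795/115/7 = -23775*(-1/29499) - 8795*7/115 = 7925/9833 - 12313/23 = -120891454/226159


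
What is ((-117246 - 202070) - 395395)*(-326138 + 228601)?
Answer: 69710766807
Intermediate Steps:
((-117246 - 202070) - 395395)*(-326138 + 228601) = (-319316 - 395395)*(-97537) = -714711*(-97537) = 69710766807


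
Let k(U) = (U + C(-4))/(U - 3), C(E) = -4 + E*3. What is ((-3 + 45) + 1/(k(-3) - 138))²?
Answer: 1154096784/654481 ≈ 1763.4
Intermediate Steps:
C(E) = -4 + 3*E
k(U) = (-16 + U)/(-3 + U) (k(U) = (U + (-4 + 3*(-4)))/(U - 3) = (U + (-4 - 12))/(-3 + U) = (U - 16)/(-3 + U) = (-16 + U)/(-3 + U))
((-3 + 45) + 1/(k(-3) - 138))² = ((-3 + 45) + 1/((-16 - 3)/(-3 - 3) - 138))² = (42 + 1/(-19/(-6) - 138))² = (42 + 1/(-⅙*(-19) - 138))² = (42 + 1/(19/6 - 138))² = (42 + 1/(-809/6))² = (42 - 6/809)² = (33972/809)² = 1154096784/654481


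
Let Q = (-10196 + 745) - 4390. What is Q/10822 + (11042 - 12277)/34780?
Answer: -49475515/37638916 ≈ -1.3145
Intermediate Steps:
Q = -13841 (Q = -9451 - 4390 = -13841)
Q/10822 + (11042 - 12277)/34780 = -13841/10822 + (11042 - 12277)/34780 = -13841*1/10822 - 1235*1/34780 = -13841/10822 - 247/6956 = -49475515/37638916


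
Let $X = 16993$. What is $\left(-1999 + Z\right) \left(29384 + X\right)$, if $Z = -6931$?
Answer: $-414146610$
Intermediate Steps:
$\left(-1999 + Z\right) \left(29384 + X\right) = \left(-1999 - 6931\right) \left(29384 + 16993\right) = \left(-8930\right) 46377 = -414146610$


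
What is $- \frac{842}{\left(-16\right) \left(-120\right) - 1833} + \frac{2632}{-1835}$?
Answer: $- \frac{1774054}{159645} \approx -11.112$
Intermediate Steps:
$- \frac{842}{\left(-16\right) \left(-120\right) - 1833} + \frac{2632}{-1835} = - \frac{842}{1920 - 1833} + 2632 \left(- \frac{1}{1835}\right) = - \frac{842}{87} - \frac{2632}{1835} = - \frac{1774054}{159645}$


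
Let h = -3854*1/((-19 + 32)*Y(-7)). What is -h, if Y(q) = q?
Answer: -3854/91 ≈ -42.352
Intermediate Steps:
h = 3854/91 (h = -3854*(-1/(7*(-19 + 32))) = -3854/((-7*13)) = -3854/(-91) = -3854*(-1/91) = 3854/91 ≈ 42.352)
-h = -1*3854/91 = -3854/91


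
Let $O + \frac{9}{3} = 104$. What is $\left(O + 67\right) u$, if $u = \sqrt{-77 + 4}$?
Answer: $168 i \sqrt{73} \approx 1435.4 i$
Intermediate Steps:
$O = 101$ ($O = -3 + 104 = 101$)
$u = i \sqrt{73}$ ($u = \sqrt{-73} = i \sqrt{73} \approx 8.544 i$)
$\left(O + 67\right) u = \left(101 + 67\right) i \sqrt{73} = 168 i \sqrt{73}$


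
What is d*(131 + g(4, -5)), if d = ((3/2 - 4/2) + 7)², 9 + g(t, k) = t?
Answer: 10647/2 ≈ 5323.5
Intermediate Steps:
g(t, k) = -9 + t
d = 169/4 (d = ((3*(½) - 4*½) + 7)² = ((3/2 - 2) + 7)² = (-½ + 7)² = (13/2)² = 169/4 ≈ 42.250)
d*(131 + g(4, -5)) = 169*(131 + (-9 + 4))/4 = 169*(131 - 5)/4 = (169/4)*126 = 10647/2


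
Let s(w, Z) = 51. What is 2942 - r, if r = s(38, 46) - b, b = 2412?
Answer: 5303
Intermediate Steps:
r = -2361 (r = 51 - 1*2412 = 51 - 2412 = -2361)
2942 - r = 2942 - 1*(-2361) = 2942 + 2361 = 5303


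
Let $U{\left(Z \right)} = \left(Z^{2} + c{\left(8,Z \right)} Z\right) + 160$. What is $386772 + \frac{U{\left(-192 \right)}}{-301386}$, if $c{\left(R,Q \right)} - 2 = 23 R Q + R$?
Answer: $\frac{58280423956}{150693} \approx 3.8675 \cdot 10^{5}$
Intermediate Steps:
$c{\left(R,Q \right)} = 2 + R + 23 Q R$ ($c{\left(R,Q \right)} = 2 + \left(23 R Q + R\right) = 2 + \left(23 Q R + R\right) = 2 + \left(R + 23 Q R\right) = 2 + R + 23 Q R$)
$U{\left(Z \right)} = 160 + Z^{2} + Z \left(10 + 184 Z\right)$ ($U{\left(Z \right)} = \left(Z^{2} + \left(2 + 8 + 23 Z 8\right) Z\right) + 160 = \left(Z^{2} + \left(2 + 8 + 184 Z\right) Z\right) + 160 = \left(Z^{2} + \left(10 + 184 Z\right) Z\right) + 160 = \left(Z^{2} + Z \left(10 + 184 Z\right)\right) + 160 = 160 + Z^{2} + Z \left(10 + 184 Z\right)$)
$386772 + \frac{U{\left(-192 \right)}}{-301386} = 386772 + \frac{160 + 10 \left(-192\right) + 185 \left(-192\right)^{2}}{-301386} = 386772 + \left(160 - 1920 + 185 \cdot 36864\right) \left(- \frac{1}{301386}\right) = 386772 + \left(160 - 1920 + 6819840\right) \left(- \frac{1}{301386}\right) = 386772 + 6818080 \left(- \frac{1}{301386}\right) = 386772 - \frac{3409040}{150693} = \frac{58280423956}{150693}$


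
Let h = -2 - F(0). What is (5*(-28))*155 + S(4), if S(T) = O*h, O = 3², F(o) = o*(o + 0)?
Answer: -21718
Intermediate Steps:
F(o) = o² (F(o) = o*o = o²)
h = -2 (h = -2 - 1*0² = -2 - 1*0 = -2 + 0 = -2)
O = 9
S(T) = -18 (S(T) = 9*(-2) = -18)
(5*(-28))*155 + S(4) = (5*(-28))*155 - 18 = -140*155 - 18 = -21700 - 18 = -21718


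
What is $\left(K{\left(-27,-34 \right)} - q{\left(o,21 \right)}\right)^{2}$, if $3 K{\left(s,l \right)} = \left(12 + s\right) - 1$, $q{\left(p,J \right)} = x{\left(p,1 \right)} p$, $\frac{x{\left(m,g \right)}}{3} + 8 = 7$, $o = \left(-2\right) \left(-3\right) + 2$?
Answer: $\frac{3136}{9} \approx 348.44$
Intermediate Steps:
$o = 8$ ($o = 6 + 2 = 8$)
$x{\left(m,g \right)} = -3$ ($x{\left(m,g \right)} = -24 + 3 \cdot 7 = -24 + 21 = -3$)
$q{\left(p,J \right)} = - 3 p$
$K{\left(s,l \right)} = \frac{11}{3} + \frac{s}{3}$ ($K{\left(s,l \right)} = \frac{\left(12 + s\right) - 1}{3} = \frac{11 + s}{3} = \frac{11}{3} + \frac{s}{3}$)
$\left(K{\left(-27,-34 \right)} - q{\left(o,21 \right)}\right)^{2} = \left(\left(\frac{11}{3} + \frac{1}{3} \left(-27\right)\right) - \left(-3\right) 8\right)^{2} = \left(\left(\frac{11}{3} - 9\right) - -24\right)^{2} = \left(- \frac{16}{3} + 24\right)^{2} = \left(\frac{56}{3}\right)^{2} = \frac{3136}{9}$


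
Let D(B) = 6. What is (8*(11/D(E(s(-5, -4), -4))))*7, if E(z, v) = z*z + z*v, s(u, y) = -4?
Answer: 308/3 ≈ 102.67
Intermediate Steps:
E(z, v) = z² + v*z
(8*(11/D(E(s(-5, -4), -4))))*7 = (8*(11/6))*7 = (44/3)*7 = 308/3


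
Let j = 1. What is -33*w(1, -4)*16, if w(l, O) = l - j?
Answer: 0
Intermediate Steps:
w(l, O) = -1 + l (w(l, O) = l - 1*1 = l - 1 = -1 + l)
-33*w(1, -4)*16 = -33*(-1 + 1)*16 = -33*0*16 = 0*16 = 0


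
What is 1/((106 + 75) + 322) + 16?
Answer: 8049/503 ≈ 16.002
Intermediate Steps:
1/((106 + 75) + 322) + 16 = 1/(181 + 322) + 16 = 1/503 + 16 = 8049/503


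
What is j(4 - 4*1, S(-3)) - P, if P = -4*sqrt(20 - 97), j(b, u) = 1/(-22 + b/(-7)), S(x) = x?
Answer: -1/22 + 4*I*sqrt(77) ≈ -0.045455 + 35.1*I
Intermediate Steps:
j(b, u) = 1/(-22 - b/7) (j(b, u) = 1/(-22 + b*(-1/7)) = 1/(-22 - b/7))
P = -4*I*sqrt(77) ≈ -35.1*I
j(4 - 4*1, S(-3)) - P = -7/(154 + (4 - 4*1)) - (-4)*I*sqrt(77) = -7/(154 + (4 - 4)) + 4*I*sqrt(77) = -7/(154 + 0) + 4*I*sqrt(77) = -7/154 + 4*I*sqrt(77) = -7*1/154 + 4*I*sqrt(77) = -1/22 + 4*I*sqrt(77)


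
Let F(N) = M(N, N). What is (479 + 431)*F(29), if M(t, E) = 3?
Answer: 2730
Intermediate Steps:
F(N) = 3
(479 + 431)*F(29) = (479 + 431)*3 = 910*3 = 2730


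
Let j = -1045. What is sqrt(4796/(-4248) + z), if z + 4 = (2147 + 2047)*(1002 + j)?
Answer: I*sqrt(22600380818)/354 ≈ 424.67*I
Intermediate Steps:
z = -180346 (z = -4 + (2147 + 2047)*(1002 - 1045) = -4 + 4194*(-43) = -4 - 180342 = -180346)
sqrt(4796/(-4248) + z) = sqrt(4796/(-4248) - 180346) = sqrt(4796*(-1/4248) - 180346) = sqrt(-1199/1062 - 180346) = sqrt(-191528651/1062) = I*sqrt(22600380818)/354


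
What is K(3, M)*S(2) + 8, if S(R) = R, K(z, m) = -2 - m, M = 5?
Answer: -6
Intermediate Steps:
K(3, M)*S(2) + 8 = (-2 - 1*5)*2 + 8 = (-2 - 5)*2 + 8 = -7*2 + 8 = -14 + 8 = -6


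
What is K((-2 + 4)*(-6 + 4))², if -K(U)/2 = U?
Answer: 64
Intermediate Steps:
K(U) = -2*U
K((-2 + 4)*(-6 + 4))² = (-2*(-2 + 4)*(-6 + 4))² = (-4*(-2))² = (-2*(-4))² = 8² = 64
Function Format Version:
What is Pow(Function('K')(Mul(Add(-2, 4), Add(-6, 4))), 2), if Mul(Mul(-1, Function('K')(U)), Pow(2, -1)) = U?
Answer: 64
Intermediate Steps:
Function('K')(U) = Mul(-2, U)
Pow(Function('K')(Mul(Add(-2, 4), Add(-6, 4))), 2) = Pow(Mul(-2, Mul(Add(-2, 4), Add(-6, 4))), 2) = Pow(Mul(-2, Mul(2, -2)), 2) = Pow(Mul(-2, -4), 2) = Pow(8, 2) = 64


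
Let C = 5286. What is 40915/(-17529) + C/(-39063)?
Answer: -563640313/228245109 ≈ -2.4695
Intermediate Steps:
40915/(-17529) + C/(-39063) = 40915/(-17529) + 5286/(-39063) = 40915*(-1/17529) + 5286*(-1/39063) = -40915/17529 - 1762/13021 = -563640313/228245109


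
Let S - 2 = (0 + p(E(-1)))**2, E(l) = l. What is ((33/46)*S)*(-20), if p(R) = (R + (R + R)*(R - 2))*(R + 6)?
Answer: -206910/23 ≈ -8996.1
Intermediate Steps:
p(R) = (6 + R)*(R + 2*R*(-2 + R)) (p(R) = (R + (2*R)*(-2 + R))*(6 + R) = (R + 2*R*(-2 + R))*(6 + R) = (6 + R)*(R + 2*R*(-2 + R)))
S = 627 (S = 2 + (0 - (-18 + 2*(-1)**2 + 9*(-1)))**2 = 2 + (0 - (-18 + 2*1 - 9))**2 = 2 + (0 - (-18 + 2 - 9))**2 = 2 + (0 - 1*(-25))**2 = 2 + (0 + 25)**2 = 2 + 25**2 = 2 + 625 = 627)
((33/46)*S)*(-20) = ((33/46)*627)*(-20) = (20691/46)*(-20) = -206910/23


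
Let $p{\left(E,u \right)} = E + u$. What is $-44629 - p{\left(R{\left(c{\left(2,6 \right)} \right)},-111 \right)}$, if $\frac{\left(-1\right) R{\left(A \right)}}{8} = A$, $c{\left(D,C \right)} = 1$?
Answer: $-44510$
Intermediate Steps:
$R{\left(A \right)} = - 8 A$
$-44629 - p{\left(R{\left(c{\left(2,6 \right)} \right)},-111 \right)} = -44629 - \left(\left(-8\right) 1 - 111\right) = -44629 - \left(-8 - 111\right) = -44629 - -119 = -44629 + 119 = -44510$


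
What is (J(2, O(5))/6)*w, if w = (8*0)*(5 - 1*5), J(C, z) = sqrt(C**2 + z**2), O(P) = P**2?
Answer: 0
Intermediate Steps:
w = 0 (w = 0*(5 - 5) = 0*0 = 0)
(J(2, O(5))/6)*w = (sqrt(2**2 + (5**2)**2)/6)*0 = (sqrt(4 + 25**2)*(1/6))*0 = (sqrt(4 + 625)*(1/6))*0 = (sqrt(629)*(1/6))*0 = (sqrt(629)/6)*0 = 0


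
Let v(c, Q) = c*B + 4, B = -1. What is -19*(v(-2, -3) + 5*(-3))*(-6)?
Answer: -1026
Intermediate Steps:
v(c, Q) = 4 - c (v(c, Q) = c*(-1) + 4 = -c + 4 = 4 - c)
-19*(v(-2, -3) + 5*(-3))*(-6) = -19*((4 - 1*(-2)) + 5*(-3))*(-6) = -19*((4 + 2) - 15)*(-6) = -19*(6 - 15)*(-6) = -19*(-9)*(-6) = 171*(-6) = -1026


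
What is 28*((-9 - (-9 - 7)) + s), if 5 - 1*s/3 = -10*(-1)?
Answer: -224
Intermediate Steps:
s = -15 (s = 15 - (-30)*(-1) = 15 - 3*10 = 15 - 30 = -15)
28*((-9 - (-9 - 7)) + s) = 28*((-9 - (-9 - 7)) - 15) = 28*((-9 - 1*(-16)) - 15) = 28*((-9 + 16) - 15) = 28*(7 - 15) = 28*(-8) = -224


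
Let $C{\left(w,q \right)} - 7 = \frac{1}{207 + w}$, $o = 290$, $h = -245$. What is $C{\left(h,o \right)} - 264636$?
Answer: $- \frac{10055903}{38} \approx -2.6463 \cdot 10^{5}$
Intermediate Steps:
$C{\left(w,q \right)} = 7 + \frac{1}{207 + w}$
$C{\left(h,o \right)} - 264636 = \frac{1450 + 7 \left(-245\right)}{207 - 245} - 264636 = \frac{1450 - 1715}{-38} - 264636 = \left(- \frac{1}{38}\right) \left(-265\right) - 264636 = \frac{265}{38} - 264636 = - \frac{10055903}{38}$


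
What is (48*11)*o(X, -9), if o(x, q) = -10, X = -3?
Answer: -5280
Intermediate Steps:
(48*11)*o(X, -9) = (48*11)*(-10) = 528*(-10) = -5280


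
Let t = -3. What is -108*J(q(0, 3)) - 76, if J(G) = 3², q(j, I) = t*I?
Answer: -1048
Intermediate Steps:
q(j, I) = -3*I
J(G) = 9
-108*J(q(0, 3)) - 76 = -108*9 - 76 = -972 - 76 = -1048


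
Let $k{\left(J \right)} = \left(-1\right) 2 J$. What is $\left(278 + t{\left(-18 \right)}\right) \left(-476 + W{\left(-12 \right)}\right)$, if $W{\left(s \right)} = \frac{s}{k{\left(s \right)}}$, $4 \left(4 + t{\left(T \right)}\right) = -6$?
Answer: $- \frac{519385}{4} \approx -1.2985 \cdot 10^{5}$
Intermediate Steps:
$k{\left(J \right)} = - 2 J$
$t{\left(T \right)} = - \frac{11}{2}$ ($t{\left(T \right)} = -4 + \frac{1}{4} \left(-6\right) = -4 - \frac{3}{2} = - \frac{11}{2}$)
$W{\left(s \right)} = - \frac{1}{2}$ ($W{\left(s \right)} = \frac{s}{\left(-2\right) s} = s \left(- \frac{1}{2 s}\right) = - \frac{1}{2}$)
$\left(278 + t{\left(-18 \right)}\right) \left(-476 + W{\left(-12 \right)}\right) = \left(278 - \frac{11}{2}\right) \left(-476 - \frac{1}{2}\right) = \frac{545}{2} \left(- \frac{953}{2}\right) = - \frac{519385}{4}$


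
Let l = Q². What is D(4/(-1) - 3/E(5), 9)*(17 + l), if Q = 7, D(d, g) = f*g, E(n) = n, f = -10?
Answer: -5940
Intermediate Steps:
D(d, g) = -10*g
l = 49 (l = 7² = 49)
D(4/(-1) - 3/E(5), 9)*(17 + l) = (-10*9)*(17 + 49) = -90*66 = -5940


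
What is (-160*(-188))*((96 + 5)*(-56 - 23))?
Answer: -240008320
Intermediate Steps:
(-160*(-188))*((96 + 5)*(-56 - 23)) = 30080*(101*(-79)) = 30080*(-7979) = -240008320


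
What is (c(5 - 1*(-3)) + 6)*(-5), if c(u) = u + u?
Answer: -110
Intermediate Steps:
c(u) = 2*u
(c(5 - 1*(-3)) + 6)*(-5) = (2*(5 - 1*(-3)) + 6)*(-5) = (2*(5 + 3) + 6)*(-5) = (2*8 + 6)*(-5) = (16 + 6)*(-5) = 22*(-5) = -110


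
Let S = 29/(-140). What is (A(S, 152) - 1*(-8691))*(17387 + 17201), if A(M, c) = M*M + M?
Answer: 1472933274507/4900 ≈ 3.0060e+8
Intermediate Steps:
S = -29/140 (S = 29*(-1/140) = -29/140 ≈ -0.20714)
A(M, c) = M + M**2 (A(M, c) = M**2 + M = M + M**2)
(A(S, 152) - 1*(-8691))*(17387 + 17201) = (-29*(1 - 29/140)/140 - 1*(-8691))*(17387 + 17201) = (-29/140*111/140 + 8691)*34588 = (-3219/19600 + 8691)*34588 = (170340381/19600)*34588 = 1472933274507/4900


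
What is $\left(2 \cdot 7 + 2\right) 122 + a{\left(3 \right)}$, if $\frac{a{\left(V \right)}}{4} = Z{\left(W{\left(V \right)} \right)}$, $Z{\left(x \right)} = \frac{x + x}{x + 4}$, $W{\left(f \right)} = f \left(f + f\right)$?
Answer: $\frac{21544}{11} \approx 1958.5$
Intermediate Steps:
$W{\left(f \right)} = 2 f^{2}$ ($W{\left(f \right)} = f 2 f = 2 f^{2}$)
$Z{\left(x \right)} = \frac{2 x}{4 + x}$
$a{\left(V \right)} = \frac{16 V^{2}}{4 + 2 V^{2}}$ ($a{\left(V \right)} = 4 \frac{2 \cdot 2 V^{2}}{4 + 2 V^{2}} = 4 \frac{4 V^{2}}{4 + 2 V^{2}} = \frac{16 V^{2}}{4 + 2 V^{2}}$)
$\left(2 \cdot 7 + 2\right) 122 + a{\left(3 \right)} = \left(2 \cdot 7 + 2\right) 122 + \frac{8 \cdot 3^{2}}{2 + 3^{2}} = \left(14 + 2\right) 122 + 8 \cdot 9 \frac{1}{2 + 9} = 16 \cdot 122 + 8 \cdot 9 \cdot \frac{1}{11} = 1952 + 8 \cdot 9 \cdot \frac{1}{11} = 1952 + \frac{72}{11} = \frac{21544}{11}$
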